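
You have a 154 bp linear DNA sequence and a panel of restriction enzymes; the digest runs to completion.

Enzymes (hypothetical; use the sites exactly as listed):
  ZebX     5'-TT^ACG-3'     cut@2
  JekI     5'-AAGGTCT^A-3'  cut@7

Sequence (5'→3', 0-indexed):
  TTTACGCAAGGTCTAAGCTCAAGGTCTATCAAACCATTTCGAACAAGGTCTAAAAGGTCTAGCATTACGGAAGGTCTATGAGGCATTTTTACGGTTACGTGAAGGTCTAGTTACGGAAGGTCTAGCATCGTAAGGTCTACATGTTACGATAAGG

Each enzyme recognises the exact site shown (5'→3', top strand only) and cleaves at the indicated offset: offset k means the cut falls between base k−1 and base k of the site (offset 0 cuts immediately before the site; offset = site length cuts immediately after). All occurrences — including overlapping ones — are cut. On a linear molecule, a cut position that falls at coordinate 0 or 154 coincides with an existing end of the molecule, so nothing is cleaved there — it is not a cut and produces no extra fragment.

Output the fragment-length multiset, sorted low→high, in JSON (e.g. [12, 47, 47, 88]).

Site scan:
  ZebX TTACG/2: at [1, 64, 88, 94, 110, 143] ⇒ [3, 66, 90, 96, 112, 145]
  JekI AAGGTCTA/7: at [7, 20, 44, 53, 70, 101, 116, 131] ⇒ [14, 27, 51, 60, 77, 108, 123, 138]

All cut coordinates (distinct, sorted): [3, 14, 27, 51, 60, 66, 77, 90, 96, 108, 112, 123, 138, 145]

Fragment lengths:
  [0,3): 3 bp
  [3,14): 11 bp
  [14,27): 13 bp
  [27,51): 24 bp
  [51,60): 9 bp
  [60,66): 6 bp
  [66,77): 11 bp
  [77,90): 13 bp
  [90,96): 6 bp
  [96,108): 12 bp
  [108,112): 4 bp
  [112,123): 11 bp
  [123,138): 15 bp
  [138,145): 7 bp
  [145,154): 9 bp

[3,4,6,6,7,9,9,11,11,11,12,13,13,15,24]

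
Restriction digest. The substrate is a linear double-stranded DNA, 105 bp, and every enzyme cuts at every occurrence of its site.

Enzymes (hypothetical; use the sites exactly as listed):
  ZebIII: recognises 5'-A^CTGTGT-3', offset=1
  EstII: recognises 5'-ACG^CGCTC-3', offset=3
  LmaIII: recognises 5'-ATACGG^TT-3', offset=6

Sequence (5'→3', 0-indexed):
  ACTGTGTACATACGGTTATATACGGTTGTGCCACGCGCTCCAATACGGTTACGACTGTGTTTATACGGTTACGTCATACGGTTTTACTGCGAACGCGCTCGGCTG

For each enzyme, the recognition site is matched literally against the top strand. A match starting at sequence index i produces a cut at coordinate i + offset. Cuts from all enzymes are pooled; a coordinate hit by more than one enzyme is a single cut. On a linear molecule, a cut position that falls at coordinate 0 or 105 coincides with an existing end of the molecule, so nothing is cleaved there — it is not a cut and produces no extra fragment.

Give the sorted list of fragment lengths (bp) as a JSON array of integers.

[1,6,10,10,10,13,13,14,14,14]

Per-enzyme occurrences:
  ZebIII (ACTGTGT, off=1): starts [0, 53] → cuts [1, 54]
  EstII (ACGCGCTC, off=3): starts [32, 92] → cuts [35, 95]
  LmaIII (ATACGGTT, off=6): starts [9, 19, 42, 62, 75] → cuts [15, 25, 48, 68, 81]

All cut coordinates (distinct, sorted): [1, 15, 25, 35, 48, 54, 68, 81, 95]

Fragment lengths:
  [0,1): 1 bp
  [1,15): 14 bp
  [15,25): 10 bp
  [25,35): 10 bp
  [35,48): 13 bp
  [48,54): 6 bp
  [54,68): 14 bp
  [68,81): 13 bp
  [81,95): 14 bp
  [95,105): 10 bp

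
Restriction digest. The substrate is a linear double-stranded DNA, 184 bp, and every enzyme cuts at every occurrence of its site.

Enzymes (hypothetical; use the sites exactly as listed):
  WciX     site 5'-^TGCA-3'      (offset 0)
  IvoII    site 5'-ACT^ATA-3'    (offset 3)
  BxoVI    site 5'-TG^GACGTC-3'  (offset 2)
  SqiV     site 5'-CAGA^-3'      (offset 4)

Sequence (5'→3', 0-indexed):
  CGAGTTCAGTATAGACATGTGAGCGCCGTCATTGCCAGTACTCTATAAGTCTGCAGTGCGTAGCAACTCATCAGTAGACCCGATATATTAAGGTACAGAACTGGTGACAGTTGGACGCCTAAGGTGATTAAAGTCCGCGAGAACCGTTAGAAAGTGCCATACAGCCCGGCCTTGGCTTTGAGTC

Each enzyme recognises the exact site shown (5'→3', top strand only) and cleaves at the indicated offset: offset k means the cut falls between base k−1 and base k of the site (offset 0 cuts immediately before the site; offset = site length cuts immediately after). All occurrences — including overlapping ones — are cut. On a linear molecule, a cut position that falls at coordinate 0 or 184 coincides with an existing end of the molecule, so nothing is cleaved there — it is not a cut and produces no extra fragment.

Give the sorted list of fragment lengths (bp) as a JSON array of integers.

[48,51,85]

Scan for sites:
  WciX TGCA/0: at [51] ⇒ [51]
  IvoII (ACTATA, off=3): no sites
  BxoVI (TGGACGTC, off=2): no sites
  SqiV CAGA/4: at [95] ⇒ [99]

Pooled cuts: [51, 99]

Fragment lengths:
  [0,51): 51 bp
  [51,99): 48 bp
  [99,184): 85 bp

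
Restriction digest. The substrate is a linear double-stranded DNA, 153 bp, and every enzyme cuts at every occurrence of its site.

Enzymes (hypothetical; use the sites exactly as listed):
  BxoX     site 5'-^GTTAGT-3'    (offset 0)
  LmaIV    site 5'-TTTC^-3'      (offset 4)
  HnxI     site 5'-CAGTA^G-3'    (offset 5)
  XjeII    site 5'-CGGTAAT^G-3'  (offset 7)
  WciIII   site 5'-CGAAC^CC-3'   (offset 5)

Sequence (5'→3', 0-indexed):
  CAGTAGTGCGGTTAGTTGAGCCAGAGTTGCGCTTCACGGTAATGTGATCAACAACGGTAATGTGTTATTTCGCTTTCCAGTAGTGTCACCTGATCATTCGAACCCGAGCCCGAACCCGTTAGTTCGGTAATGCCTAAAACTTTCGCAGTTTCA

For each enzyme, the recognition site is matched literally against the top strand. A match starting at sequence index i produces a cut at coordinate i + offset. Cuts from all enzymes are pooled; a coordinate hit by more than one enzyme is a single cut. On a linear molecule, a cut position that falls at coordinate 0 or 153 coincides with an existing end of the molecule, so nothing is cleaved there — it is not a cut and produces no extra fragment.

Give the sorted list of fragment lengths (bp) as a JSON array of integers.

Site scan:
  BxoX (GTTAGT, off=0): starts [10, 117] → cuts [10, 117]
  LmaIV (TTTC, off=4): starts [67, 73, 140, 148] → cuts [71, 77, 144, 152]
  HnxI (CAGTAG, off=5): starts [0, 77] → cuts [5, 82]
  XjeII (CGGTAATG, off=7): starts [36, 54, 124] → cuts [43, 61, 131]
  WciIII (CGAACCC, off=5): starts [98, 110] → cuts [103, 115]

Pooled cuts: [5, 10, 43, 61, 71, 77, 82, 103, 115, 117, 131, 144, 152]

Fragments:
  [0,5): 5 bp
  [5,10): 5 bp
  [10,43): 33 bp
  [43,61): 18 bp
  [61,71): 10 bp
  [71,77): 6 bp
  [77,82): 5 bp
  [82,103): 21 bp
  [103,115): 12 bp
  [115,117): 2 bp
  [117,131): 14 bp
  [131,144): 13 bp
  [144,152): 8 bp
  [152,153): 1 bp

[1,2,5,5,5,6,8,10,12,13,14,18,21,33]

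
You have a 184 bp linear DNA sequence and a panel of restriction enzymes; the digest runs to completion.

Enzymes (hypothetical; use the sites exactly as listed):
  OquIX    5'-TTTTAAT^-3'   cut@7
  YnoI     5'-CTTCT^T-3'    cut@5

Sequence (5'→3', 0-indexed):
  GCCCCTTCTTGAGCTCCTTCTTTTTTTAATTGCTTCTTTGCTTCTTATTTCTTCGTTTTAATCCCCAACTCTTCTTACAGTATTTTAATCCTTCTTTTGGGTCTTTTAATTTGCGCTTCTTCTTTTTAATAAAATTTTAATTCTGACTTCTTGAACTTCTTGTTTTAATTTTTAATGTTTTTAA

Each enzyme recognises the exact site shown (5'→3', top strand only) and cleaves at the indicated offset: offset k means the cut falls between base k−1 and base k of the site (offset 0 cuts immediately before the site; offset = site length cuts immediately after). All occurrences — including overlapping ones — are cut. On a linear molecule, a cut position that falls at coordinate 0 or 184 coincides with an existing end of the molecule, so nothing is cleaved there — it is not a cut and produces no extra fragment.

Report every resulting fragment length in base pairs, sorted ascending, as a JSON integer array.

Per-enzyme occurrences:
  OquIX TTTTAAT/7: at [23, 55, 82, 103, 123, 134, 162, 169] ⇒ [30, 62, 89, 110, 130, 141, 169, 176]
  YnoI CTTCTT/5: at [4, 16, 32, 40, 70, 90, 115, 118, 146, 155] ⇒ [9, 21, 37, 45, 75, 95, 120, 123, 151, 160]

All cut coordinates (distinct, sorted): [9, 21, 30, 37, 45, 62, 75, 89, 95, 110, 120, 123, 130, 141, 151, 160, 169, 176]

Fragment lengths:
  [0,9): 9 bp
  [9,21): 12 bp
  [21,30): 9 bp
  [30,37): 7 bp
  [37,45): 8 bp
  [45,62): 17 bp
  [62,75): 13 bp
  [75,89): 14 bp
  [89,95): 6 bp
  [95,110): 15 bp
  [110,120): 10 bp
  [120,123): 3 bp
  [123,130): 7 bp
  [130,141): 11 bp
  [141,151): 10 bp
  [151,160): 9 bp
  [160,169): 9 bp
  [169,176): 7 bp
  [176,184): 8 bp

[3,6,7,7,7,8,8,9,9,9,9,10,10,11,12,13,14,15,17]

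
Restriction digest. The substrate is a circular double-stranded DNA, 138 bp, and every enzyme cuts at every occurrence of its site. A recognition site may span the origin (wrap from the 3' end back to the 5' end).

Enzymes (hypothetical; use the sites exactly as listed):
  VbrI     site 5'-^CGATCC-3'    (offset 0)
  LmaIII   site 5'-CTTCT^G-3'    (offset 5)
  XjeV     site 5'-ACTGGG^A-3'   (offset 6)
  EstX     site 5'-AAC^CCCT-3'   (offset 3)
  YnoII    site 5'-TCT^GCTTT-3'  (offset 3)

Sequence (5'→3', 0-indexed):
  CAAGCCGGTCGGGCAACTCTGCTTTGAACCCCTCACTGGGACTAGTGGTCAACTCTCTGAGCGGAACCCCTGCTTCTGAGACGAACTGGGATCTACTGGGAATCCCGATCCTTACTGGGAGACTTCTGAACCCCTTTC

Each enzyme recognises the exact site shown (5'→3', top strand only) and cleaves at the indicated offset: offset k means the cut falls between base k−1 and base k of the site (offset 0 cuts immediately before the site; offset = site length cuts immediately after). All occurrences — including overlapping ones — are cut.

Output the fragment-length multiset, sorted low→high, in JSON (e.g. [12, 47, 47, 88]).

[4,5,8,9,10,10,11,13,14,27,27]

Site scan:
  VbrI CGATCC/0: at [105] ⇒ [105]
  LmaIII CTTCTG/5: at [72, 122] ⇒ [77, 127]
  XjeV ACTGGGA/6: at [34, 84, 94, 113] ⇒ [40, 90, 100, 119]
  EstX AACCCCT/3: at [26, 64, 128] ⇒ [29, 67, 131]
  YnoII TCTGCTTT/3: at [17] ⇒ [20]

All cut coordinates (distinct, sorted): [20, 29, 40, 67, 77, 90, 100, 105, 119, 127, 131]

Fragment lengths:
  20→29: 9 bp
  29→40: 11 bp
  40→67: 27 bp
  67→77: 10 bp
  77→90: 13 bp
  90→100: 10 bp
  100→105: 5 bp
  105→119: 14 bp
  119→127: 8 bp
  127→131: 4 bp
  131→20 (wrap): 138-131+20 = 27 bp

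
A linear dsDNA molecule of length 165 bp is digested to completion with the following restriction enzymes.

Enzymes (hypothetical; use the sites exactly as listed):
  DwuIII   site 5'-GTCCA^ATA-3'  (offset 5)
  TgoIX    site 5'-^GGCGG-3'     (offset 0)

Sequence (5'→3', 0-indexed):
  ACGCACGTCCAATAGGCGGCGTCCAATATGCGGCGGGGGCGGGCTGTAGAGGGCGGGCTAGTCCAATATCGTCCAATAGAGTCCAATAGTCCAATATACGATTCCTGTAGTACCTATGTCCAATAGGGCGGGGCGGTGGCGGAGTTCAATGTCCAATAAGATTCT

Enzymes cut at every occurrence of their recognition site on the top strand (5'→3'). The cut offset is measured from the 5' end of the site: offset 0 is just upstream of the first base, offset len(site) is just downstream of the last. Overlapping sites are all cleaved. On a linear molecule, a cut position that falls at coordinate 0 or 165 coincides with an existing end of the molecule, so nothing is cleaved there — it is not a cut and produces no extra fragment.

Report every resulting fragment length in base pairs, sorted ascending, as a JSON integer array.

[3,4,5,6,6,6,8,10,10,10,11,11,14,14,18,29]

Per-enzyme occurrences:
  DwuIII GTCCAATA/5: at [6, 20, 60, 70, 80, 88, 117, 150] ⇒ [11, 25, 65, 75, 85, 93, 122, 155]
  TgoIX GGCGG/0: at [14, 31, 37, 51, 126, 131, 137] ⇒ [14, 31, 37, 51, 126, 131, 137]

All cut coordinates (distinct, sorted): [11, 14, 25, 31, 37, 51, 65, 75, 85, 93, 122, 126, 131, 137, 155]

Fragment lengths:
  [0,11): 11 bp
  [11,14): 3 bp
  [14,25): 11 bp
  [25,31): 6 bp
  [31,37): 6 bp
  [37,51): 14 bp
  [51,65): 14 bp
  [65,75): 10 bp
  [75,85): 10 bp
  [85,93): 8 bp
  [93,122): 29 bp
  [122,126): 4 bp
  [126,131): 5 bp
  [131,137): 6 bp
  [137,155): 18 bp
  [155,165): 10 bp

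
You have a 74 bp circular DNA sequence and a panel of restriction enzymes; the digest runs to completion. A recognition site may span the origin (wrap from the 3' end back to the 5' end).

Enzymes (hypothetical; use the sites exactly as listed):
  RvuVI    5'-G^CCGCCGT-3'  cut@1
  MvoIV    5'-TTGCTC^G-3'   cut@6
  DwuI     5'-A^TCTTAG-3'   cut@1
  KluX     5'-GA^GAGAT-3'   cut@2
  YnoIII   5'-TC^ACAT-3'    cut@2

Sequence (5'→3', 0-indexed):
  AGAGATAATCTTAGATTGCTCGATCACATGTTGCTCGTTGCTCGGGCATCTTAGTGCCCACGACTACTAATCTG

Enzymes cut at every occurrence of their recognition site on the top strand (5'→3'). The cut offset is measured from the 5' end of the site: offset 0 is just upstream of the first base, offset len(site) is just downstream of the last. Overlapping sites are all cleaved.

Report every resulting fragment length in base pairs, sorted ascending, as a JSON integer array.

Scan for sites:
  RvuVI (GCCGCCGT, off=1): no sites
  MvoIV (TTGCTCG, off=6): starts [15, 30, 37] → cuts [21, 36, 43]
  DwuI (ATCTTAG, off=1): starts [7, 47] → cuts [8, 48]
  KluX (GAGAGAT, off=2): starts [73] → cuts [1]
  YnoIII (TCACAT, off=2): starts [23] → cuts [25]

All cut coordinates (distinct, sorted): [1, 8, 21, 25, 36, 43, 48]

Fragments:
  1→8: 7 bp
  8→21: 13 bp
  21→25: 4 bp
  25→36: 11 bp
  36→43: 7 bp
  43→48: 5 bp
  48→1 (wrap): 74-48+1 = 27 bp

[4,5,7,7,11,13,27]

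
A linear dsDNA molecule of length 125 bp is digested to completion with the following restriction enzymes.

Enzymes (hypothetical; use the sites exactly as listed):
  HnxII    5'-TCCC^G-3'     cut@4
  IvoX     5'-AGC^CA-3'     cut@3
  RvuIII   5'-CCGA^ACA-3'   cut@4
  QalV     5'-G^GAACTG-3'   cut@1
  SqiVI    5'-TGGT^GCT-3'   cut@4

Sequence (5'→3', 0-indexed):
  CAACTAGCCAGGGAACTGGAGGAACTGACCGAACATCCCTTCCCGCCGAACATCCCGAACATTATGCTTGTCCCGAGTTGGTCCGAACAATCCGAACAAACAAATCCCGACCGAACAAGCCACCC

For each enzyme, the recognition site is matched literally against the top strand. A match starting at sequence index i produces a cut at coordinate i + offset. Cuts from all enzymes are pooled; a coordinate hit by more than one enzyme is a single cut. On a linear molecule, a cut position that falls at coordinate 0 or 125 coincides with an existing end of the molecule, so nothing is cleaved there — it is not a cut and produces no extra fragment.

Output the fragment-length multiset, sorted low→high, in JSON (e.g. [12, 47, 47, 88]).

[2,4,5,5,6,6,7,8,9,9,11,12,12,13,16]

Site scan:
  HnxII (TCCCG, off=4): starts [40, 52, 70, 104] → cuts [44, 56, 74, 108]
  IvoX (AGCCA, off=3): starts [5, 117] → cuts [8, 120]
  RvuIII (CCGAACA, off=4): starts [28, 45, 54, 82, 91, 110] → cuts [32, 49, 58, 86, 95, 114]
  QalV (GGAACTG, off=1): starts [11, 20] → cuts [12, 21]
  SqiVI (TGGTGCT, off=4): no sites

Pooled cuts: [8, 12, 21, 32, 44, 49, 56, 58, 74, 86, 95, 108, 114, 120]

Fragment lengths:
  [0,8): 8 bp
  [8,12): 4 bp
  [12,21): 9 bp
  [21,32): 11 bp
  [32,44): 12 bp
  [44,49): 5 bp
  [49,56): 7 bp
  [56,58): 2 bp
  [58,74): 16 bp
  [74,86): 12 bp
  [86,95): 9 bp
  [95,108): 13 bp
  [108,114): 6 bp
  [114,120): 6 bp
  [120,125): 5 bp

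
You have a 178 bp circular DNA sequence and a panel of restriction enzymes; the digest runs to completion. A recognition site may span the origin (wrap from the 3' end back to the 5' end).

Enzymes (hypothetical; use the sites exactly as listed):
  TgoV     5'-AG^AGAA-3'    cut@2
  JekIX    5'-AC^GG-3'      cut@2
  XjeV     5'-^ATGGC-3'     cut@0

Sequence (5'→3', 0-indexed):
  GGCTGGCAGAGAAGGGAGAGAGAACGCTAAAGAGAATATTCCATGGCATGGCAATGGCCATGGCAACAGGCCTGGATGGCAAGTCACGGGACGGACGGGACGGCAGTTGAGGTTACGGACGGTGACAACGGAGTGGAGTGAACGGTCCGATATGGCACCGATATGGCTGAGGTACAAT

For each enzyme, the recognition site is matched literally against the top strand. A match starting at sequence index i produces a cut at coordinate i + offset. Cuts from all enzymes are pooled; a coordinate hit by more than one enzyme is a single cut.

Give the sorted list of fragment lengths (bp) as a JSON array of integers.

Site scan:
  TgoV AGAGAA/2: at [7, 18, 30] ⇒ [9, 20, 32]
  JekIX ACGG/2: at [85, 90, 94, 99, 114, 118, 127, 141] ⇒ [87, 92, 96, 101, 116, 120, 129, 143]
  XjeV ATGGC/0: at [42, 47, 53, 59, 75, 151, 162, 176] ⇒ [42, 47, 53, 59, 75, 151, 162, 176]

All cut coordinates (distinct, sorted): [9, 20, 32, 42, 47, 53, 59, 75, 87, 92, 96, 101, 116, 120, 129, 143, 151, 162, 176]

Fragment lengths:
  9→20: 11 bp
  20→32: 12 bp
  32→42: 10 bp
  42→47: 5 bp
  47→53: 6 bp
  53→59: 6 bp
  59→75: 16 bp
  75→87: 12 bp
  87→92: 5 bp
  92→96: 4 bp
  96→101: 5 bp
  101→116: 15 bp
  116→120: 4 bp
  120→129: 9 bp
  129→143: 14 bp
  143→151: 8 bp
  151→162: 11 bp
  162→176: 14 bp
  176→9 (wrap): 178-176+9 = 11 bp

[4,4,5,5,5,6,6,8,9,10,11,11,11,12,12,14,14,15,16]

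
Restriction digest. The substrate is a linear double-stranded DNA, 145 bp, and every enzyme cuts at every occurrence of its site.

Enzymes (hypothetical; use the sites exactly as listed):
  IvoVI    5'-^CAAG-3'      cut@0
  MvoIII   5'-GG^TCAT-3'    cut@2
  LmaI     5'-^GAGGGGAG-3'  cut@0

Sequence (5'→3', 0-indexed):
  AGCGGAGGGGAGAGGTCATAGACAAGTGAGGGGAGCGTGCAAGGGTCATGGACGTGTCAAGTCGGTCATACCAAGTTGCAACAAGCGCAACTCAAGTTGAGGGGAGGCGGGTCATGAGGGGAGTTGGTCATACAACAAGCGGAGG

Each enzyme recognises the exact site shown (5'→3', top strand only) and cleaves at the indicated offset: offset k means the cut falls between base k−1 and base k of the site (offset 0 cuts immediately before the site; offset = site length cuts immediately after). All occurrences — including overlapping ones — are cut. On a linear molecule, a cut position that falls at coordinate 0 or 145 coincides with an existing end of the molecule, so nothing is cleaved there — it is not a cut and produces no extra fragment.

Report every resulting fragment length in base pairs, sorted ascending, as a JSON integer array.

Scan for sites:
  IvoVI CAAG/0: at [22, 39, 57, 71, 81, 92, 135] ⇒ [22, 39, 57, 71, 81, 92, 135]
  MvoIII GGTCAT/2: at [13, 43, 63, 109, 125] ⇒ [15, 45, 65, 111, 127]
  LmaI GAGGGGAG/0: at [4, 27, 98, 115] ⇒ [4, 27, 98, 115]

Pooled cuts: [4, 15, 22, 27, 39, 45, 57, 65, 71, 81, 92, 98, 111, 115, 127, 135]

Fragments:
  [0,4): 4 bp
  [4,15): 11 bp
  [15,22): 7 bp
  [22,27): 5 bp
  [27,39): 12 bp
  [39,45): 6 bp
  [45,57): 12 bp
  [57,65): 8 bp
  [65,71): 6 bp
  [71,81): 10 bp
  [81,92): 11 bp
  [92,98): 6 bp
  [98,111): 13 bp
  [111,115): 4 bp
  [115,127): 12 bp
  [127,135): 8 bp
  [135,145): 10 bp

[4,4,5,6,6,6,7,8,8,10,10,11,11,12,12,12,13]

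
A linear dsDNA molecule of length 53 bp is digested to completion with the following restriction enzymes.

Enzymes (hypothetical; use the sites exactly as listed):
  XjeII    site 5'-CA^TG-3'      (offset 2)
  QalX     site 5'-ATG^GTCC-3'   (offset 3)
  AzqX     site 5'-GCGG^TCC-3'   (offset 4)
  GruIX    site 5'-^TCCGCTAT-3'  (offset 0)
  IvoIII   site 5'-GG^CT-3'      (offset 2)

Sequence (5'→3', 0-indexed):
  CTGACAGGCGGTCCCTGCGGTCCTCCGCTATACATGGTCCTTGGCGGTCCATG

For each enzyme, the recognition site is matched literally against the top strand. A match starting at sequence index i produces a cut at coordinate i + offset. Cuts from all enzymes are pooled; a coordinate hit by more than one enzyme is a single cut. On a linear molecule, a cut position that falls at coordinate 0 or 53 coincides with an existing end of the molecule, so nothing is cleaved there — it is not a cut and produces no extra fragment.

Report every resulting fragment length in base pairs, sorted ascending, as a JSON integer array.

[2,2,3,4,9,11,11,11]

Per-enzyme occurrences:
  XjeII CATG/2: at [32, 49] ⇒ [34, 51]
  QalX ATGGTCC/3: at [33] ⇒ [36]
  AzqX GCGGTCC/4: at [7, 16, 43] ⇒ [11, 20, 47]
  GruIX TCCGCTAT/0: at [23] ⇒ [23]
  IvoIII (GGCT, off=2): no sites

Pooled cuts: [11, 20, 23, 34, 36, 47, 51]

Fragments:
  [0,11): 11 bp
  [11,20): 9 bp
  [20,23): 3 bp
  [23,34): 11 bp
  [34,36): 2 bp
  [36,47): 11 bp
  [47,51): 4 bp
  [51,53): 2 bp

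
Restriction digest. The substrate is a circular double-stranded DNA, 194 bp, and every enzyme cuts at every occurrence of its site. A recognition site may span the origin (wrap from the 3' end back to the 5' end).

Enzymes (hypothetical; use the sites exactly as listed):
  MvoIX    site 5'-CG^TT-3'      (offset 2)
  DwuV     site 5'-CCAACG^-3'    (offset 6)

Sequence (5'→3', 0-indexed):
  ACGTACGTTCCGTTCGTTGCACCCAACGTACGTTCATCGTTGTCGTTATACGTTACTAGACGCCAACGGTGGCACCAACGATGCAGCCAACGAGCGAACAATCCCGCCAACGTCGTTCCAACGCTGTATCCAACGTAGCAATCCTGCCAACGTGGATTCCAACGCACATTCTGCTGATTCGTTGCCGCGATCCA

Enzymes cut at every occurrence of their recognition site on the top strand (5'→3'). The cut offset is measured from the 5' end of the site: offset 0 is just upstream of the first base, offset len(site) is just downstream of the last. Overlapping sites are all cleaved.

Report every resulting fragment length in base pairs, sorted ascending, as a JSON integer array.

[3,4,4,4,5,6,7,7,8,12,12,12,12,12,16,16,17,17,20]

Scan for sites:
  MvoIX CGTT/2: at [5, 10, 14, 30, 37, 43, 50, 113, 179] ⇒ [7, 12, 16, 32, 39, 45, 52, 115, 181]
  DwuV CCAACG/6: at [22, 62, 74, 86, 106, 117, 129, 146, 158, 191] ⇒ [3, 28, 68, 80, 92, 112, 123, 135, 152, 164]

All cut coordinates (distinct, sorted): [3, 7, 12, 16, 28, 32, 39, 45, 52, 68, 80, 92, 112, 115, 123, 135, 152, 164, 181]

Fragments:
  3→7: 4 bp
  7→12: 5 bp
  12→16: 4 bp
  16→28: 12 bp
  28→32: 4 bp
  32→39: 7 bp
  39→45: 6 bp
  45→52: 7 bp
  52→68: 16 bp
  68→80: 12 bp
  80→92: 12 bp
  92→112: 20 bp
  112→115: 3 bp
  115→123: 8 bp
  123→135: 12 bp
  135→152: 17 bp
  152→164: 12 bp
  164→181: 17 bp
  181→3 (wrap): 194-181+3 = 16 bp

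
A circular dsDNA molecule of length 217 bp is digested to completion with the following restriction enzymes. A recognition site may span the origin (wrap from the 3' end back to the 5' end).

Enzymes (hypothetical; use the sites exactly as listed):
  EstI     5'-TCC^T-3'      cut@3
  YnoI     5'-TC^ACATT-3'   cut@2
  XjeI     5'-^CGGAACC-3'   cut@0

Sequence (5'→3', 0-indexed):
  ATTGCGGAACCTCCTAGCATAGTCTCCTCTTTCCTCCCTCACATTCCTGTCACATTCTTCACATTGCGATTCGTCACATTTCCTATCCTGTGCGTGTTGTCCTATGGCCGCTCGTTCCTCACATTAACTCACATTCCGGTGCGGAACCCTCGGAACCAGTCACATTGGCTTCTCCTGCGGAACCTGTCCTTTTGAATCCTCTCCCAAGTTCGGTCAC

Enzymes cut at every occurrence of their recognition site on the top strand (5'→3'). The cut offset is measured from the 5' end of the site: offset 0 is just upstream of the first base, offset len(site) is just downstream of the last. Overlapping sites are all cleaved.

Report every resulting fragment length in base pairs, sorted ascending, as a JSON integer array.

[2,2,4,5,6,6,7,7,8,9,9,10,10,10,11,11,12,13,14,14,15,16,16]

Scan for sites:
  EstI (TCCT, off=3): starts [11, 24, 31, 44, 80, 85, 99, 115, 172, 186, 196] → cuts [14, 27, 34, 47, 83, 88, 102, 118, 175, 189, 199]
  YnoI (TCACATT, off=2): starts [38, 49, 58, 73, 118, 128, 159, 213] → cuts [40, 51, 60, 75, 120, 130, 161, 215]
  XjeI (CGGAACC, off=0): starts [4, 141, 150, 177] → cuts [4, 141, 150, 177]

Pooled cuts: [4, 14, 27, 34, 40, 47, 51, 60, 75, 83, 88, 102, 118, 120, 130, 141, 150, 161, 175, 177, 189, 199, 215]

Fragment lengths:
  4→14: 10 bp
  14→27: 13 bp
  27→34: 7 bp
  34→40: 6 bp
  40→47: 7 bp
  47→51: 4 bp
  51→60: 9 bp
  60→75: 15 bp
  75→83: 8 bp
  83→88: 5 bp
  88→102: 14 bp
  102→118: 16 bp
  118→120: 2 bp
  120→130: 10 bp
  130→141: 11 bp
  141→150: 9 bp
  150→161: 11 bp
  161→175: 14 bp
  175→177: 2 bp
  177→189: 12 bp
  189→199: 10 bp
  199→215: 16 bp
  215→4 (wrap): 217-215+4 = 6 bp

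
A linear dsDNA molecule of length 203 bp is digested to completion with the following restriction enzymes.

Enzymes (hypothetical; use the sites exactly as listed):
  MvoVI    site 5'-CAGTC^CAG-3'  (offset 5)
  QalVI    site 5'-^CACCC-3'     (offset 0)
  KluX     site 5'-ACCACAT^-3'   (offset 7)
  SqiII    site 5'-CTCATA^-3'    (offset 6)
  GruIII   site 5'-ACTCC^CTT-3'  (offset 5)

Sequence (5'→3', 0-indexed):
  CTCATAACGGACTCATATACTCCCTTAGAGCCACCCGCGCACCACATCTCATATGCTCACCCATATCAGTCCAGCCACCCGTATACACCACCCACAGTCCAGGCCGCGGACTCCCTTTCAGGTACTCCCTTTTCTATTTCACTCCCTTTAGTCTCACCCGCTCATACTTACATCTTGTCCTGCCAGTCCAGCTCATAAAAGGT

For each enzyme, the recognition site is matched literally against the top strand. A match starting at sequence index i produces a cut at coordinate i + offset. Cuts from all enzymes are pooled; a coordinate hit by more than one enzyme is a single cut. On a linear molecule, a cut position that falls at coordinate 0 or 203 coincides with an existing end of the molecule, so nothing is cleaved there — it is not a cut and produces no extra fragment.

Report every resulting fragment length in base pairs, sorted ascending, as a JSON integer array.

[4,4,6,6,6,6,8,9,9,11,11,12,13,14,14,15,16,17,22]

Scan for sites:
  MvoVI (CAGTCCAG, off=5): starts [66, 94, 183] → cuts [71, 99, 188]
  QalVI (CACCC, off=0): starts [31, 57, 75, 88, 154] → cuts [31, 57, 75, 88, 154]
  KluX (ACCACAT, off=7): starts [40] → cuts [47]
  SqiII (CTCATA, off=6): starts [0, 11, 47, 160, 191] → cuts [6, 17, 53, 166, 197]
  GruIII (ACTCCCTT, off=5): starts [18, 109, 123, 140] → cuts [23, 114, 128, 145]

All cut coordinates (distinct, sorted): [6, 17, 23, 31, 47, 53, 57, 71, 75, 88, 99, 114, 128, 145, 154, 166, 188, 197]

Fragments:
  [0,6): 6 bp
  [6,17): 11 bp
  [17,23): 6 bp
  [23,31): 8 bp
  [31,47): 16 bp
  [47,53): 6 bp
  [53,57): 4 bp
  [57,71): 14 bp
  [71,75): 4 bp
  [75,88): 13 bp
  [88,99): 11 bp
  [99,114): 15 bp
  [114,128): 14 bp
  [128,145): 17 bp
  [145,154): 9 bp
  [154,166): 12 bp
  [166,188): 22 bp
  [188,197): 9 bp
  [197,203): 6 bp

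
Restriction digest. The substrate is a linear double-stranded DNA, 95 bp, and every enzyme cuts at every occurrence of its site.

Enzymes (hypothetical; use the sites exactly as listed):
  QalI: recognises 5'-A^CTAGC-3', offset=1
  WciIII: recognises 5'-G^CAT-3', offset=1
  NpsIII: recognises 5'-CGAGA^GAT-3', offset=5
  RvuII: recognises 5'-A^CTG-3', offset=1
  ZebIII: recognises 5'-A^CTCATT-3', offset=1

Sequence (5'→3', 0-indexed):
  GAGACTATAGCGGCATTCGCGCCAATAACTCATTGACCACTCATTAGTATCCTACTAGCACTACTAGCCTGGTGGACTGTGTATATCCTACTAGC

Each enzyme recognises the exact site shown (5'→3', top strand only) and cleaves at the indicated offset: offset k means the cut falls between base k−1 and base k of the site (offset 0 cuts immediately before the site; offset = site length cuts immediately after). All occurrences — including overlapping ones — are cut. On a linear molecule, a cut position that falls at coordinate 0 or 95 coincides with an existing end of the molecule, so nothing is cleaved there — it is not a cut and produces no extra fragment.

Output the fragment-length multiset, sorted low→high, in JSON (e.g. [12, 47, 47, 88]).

Scan for sites:
  QalI ACTAGC/1: at [53, 62, 89] ⇒ [54, 63, 90]
  WciIII GCAT/1: at [12] ⇒ [13]
  NpsIII (CGAGAGAT, off=5): no sites
  RvuII ACTG/1: at [75] ⇒ [76]
  ZebIII ACTCATT/1: at [27, 38] ⇒ [28, 39]

All cut coordinates (distinct, sorted): [13, 28, 39, 54, 63, 76, 90]

Fragments:
  [0,13): 13 bp
  [13,28): 15 bp
  [28,39): 11 bp
  [39,54): 15 bp
  [54,63): 9 bp
  [63,76): 13 bp
  [76,90): 14 bp
  [90,95): 5 bp

[5,9,11,13,13,14,15,15]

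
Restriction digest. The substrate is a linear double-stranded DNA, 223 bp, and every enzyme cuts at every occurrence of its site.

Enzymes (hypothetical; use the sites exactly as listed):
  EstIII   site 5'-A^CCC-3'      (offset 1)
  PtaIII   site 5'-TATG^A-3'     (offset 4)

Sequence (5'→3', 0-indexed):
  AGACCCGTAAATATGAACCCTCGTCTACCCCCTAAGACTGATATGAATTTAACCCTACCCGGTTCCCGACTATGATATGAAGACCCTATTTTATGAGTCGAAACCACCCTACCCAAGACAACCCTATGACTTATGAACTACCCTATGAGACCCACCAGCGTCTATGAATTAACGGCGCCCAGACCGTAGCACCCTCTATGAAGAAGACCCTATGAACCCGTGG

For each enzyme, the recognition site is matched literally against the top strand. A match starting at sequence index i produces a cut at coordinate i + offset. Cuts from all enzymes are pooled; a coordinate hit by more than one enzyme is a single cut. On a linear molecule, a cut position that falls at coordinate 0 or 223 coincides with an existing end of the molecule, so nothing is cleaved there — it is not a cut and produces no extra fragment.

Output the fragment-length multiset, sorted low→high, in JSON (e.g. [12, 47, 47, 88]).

[2,2,3,3,4,5,5,5,5,7,7,7,7,7,7,7,9,10,10,11,12,12,16,17,18,25]

Per-enzyme occurrences:
  EstIII ACCC/1: at [2, 16, 26, 51, 56, 82, 105, 110, 120, 139, 149, 190, 206, 215] ⇒ [3, 17, 27, 52, 57, 83, 106, 111, 121, 140, 150, 191, 207, 216]
  PtaIII TATGA/4: at [11, 41, 70, 75, 91, 124, 131, 143, 162, 196, 210] ⇒ [15, 45, 74, 79, 95, 128, 135, 147, 166, 200, 214]

All cut coordinates (distinct, sorted): [3, 15, 17, 27, 45, 52, 57, 74, 79, 83, 95, 106, 111, 121, 128, 135, 140, 147, 150, 166, 191, 200, 207, 214, 216]

Fragment lengths:
  [0,3): 3 bp
  [3,15): 12 bp
  [15,17): 2 bp
  [17,27): 10 bp
  [27,45): 18 bp
  [45,52): 7 bp
  [52,57): 5 bp
  [57,74): 17 bp
  [74,79): 5 bp
  [79,83): 4 bp
  [83,95): 12 bp
  [95,106): 11 bp
  [106,111): 5 bp
  [111,121): 10 bp
  [121,128): 7 bp
  [128,135): 7 bp
  [135,140): 5 bp
  [140,147): 7 bp
  [147,150): 3 bp
  [150,166): 16 bp
  [166,191): 25 bp
  [191,200): 9 bp
  [200,207): 7 bp
  [207,214): 7 bp
  [214,216): 2 bp
  [216,223): 7 bp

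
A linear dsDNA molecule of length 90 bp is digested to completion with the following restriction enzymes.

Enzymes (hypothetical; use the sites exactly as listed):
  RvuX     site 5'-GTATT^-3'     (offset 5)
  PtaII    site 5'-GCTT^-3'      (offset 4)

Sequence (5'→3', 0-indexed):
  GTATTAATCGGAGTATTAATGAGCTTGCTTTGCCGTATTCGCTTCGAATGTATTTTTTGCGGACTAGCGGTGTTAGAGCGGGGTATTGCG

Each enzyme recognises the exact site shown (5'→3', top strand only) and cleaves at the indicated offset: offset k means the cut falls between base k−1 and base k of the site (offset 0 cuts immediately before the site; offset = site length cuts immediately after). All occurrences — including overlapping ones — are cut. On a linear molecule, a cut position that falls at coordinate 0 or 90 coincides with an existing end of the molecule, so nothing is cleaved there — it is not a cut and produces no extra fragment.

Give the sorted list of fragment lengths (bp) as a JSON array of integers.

Site scan:
  RvuX (GTATT, off=5): starts [0, 12, 34, 49, 82] → cuts [5, 17, 39, 54, 87]
  PtaII (GCTT, off=4): starts [22, 26, 40] → cuts [26, 30, 44]

All cut coordinates (distinct, sorted): [5, 17, 26, 30, 39, 44, 54, 87]

Fragments:
  [0,5): 5 bp
  [5,17): 12 bp
  [17,26): 9 bp
  [26,30): 4 bp
  [30,39): 9 bp
  [39,44): 5 bp
  [44,54): 10 bp
  [54,87): 33 bp
  [87,90): 3 bp

[3,4,5,5,9,9,10,12,33]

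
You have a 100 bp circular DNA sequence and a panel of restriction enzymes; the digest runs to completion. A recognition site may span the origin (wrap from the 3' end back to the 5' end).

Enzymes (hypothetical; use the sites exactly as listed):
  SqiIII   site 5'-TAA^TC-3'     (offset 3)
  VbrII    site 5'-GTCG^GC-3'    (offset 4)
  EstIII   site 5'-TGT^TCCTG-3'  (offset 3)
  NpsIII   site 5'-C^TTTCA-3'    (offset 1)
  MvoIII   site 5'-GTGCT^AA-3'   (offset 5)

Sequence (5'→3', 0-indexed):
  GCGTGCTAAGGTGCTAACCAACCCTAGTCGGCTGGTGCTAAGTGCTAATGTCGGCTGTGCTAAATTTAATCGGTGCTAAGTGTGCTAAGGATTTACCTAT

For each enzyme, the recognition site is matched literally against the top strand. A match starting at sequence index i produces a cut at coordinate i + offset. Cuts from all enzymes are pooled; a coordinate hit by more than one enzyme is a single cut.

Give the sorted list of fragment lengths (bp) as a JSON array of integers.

Site scan:
  SqiIII (TAATC, off=3): starts [66] → cuts [69]
  VbrII (GTCGGC, off=4): starts [26, 49] → cuts [30, 53]
  EstIII (TGTTCCTG, off=3): no sites
  NpsIII (CTTTCA, off=1): no sites
  MvoIII (GTGCTAA, off=5): starts [2, 10, 34, 41, 56, 72, 81] → cuts [7, 15, 39, 46, 61, 77, 86]

Pooled cuts: [7, 15, 30, 39, 46, 53, 61, 69, 77, 86]

Fragment lengths:
  7→15: 8 bp
  15→30: 15 bp
  30→39: 9 bp
  39→46: 7 bp
  46→53: 7 bp
  53→61: 8 bp
  61→69: 8 bp
  69→77: 8 bp
  77→86: 9 bp
  86→7 (wrap): 100-86+7 = 21 bp

[7,7,8,8,8,8,9,9,15,21]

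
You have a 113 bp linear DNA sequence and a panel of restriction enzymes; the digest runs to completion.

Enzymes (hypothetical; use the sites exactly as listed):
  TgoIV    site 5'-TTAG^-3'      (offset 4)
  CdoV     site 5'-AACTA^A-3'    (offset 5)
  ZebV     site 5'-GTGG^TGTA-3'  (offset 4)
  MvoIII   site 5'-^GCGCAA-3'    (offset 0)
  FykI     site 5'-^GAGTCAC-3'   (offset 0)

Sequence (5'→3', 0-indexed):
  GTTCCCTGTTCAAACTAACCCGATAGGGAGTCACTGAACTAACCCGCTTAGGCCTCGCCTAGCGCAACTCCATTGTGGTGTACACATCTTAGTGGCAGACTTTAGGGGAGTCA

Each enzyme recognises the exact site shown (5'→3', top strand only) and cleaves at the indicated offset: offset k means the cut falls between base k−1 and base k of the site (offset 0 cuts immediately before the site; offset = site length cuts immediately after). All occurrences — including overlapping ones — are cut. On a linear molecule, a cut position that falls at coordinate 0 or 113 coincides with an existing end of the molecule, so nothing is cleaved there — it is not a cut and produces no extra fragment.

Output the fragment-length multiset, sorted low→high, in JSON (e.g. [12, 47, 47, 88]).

Per-enzyme occurrences:
  TgoIV TTAG/4: at [47, 88, 101] ⇒ [51, 92, 105]
  CdoV AACTAA/5: at [12, 36] ⇒ [17, 41]
  ZebV GTGGTGTA/4: at [74] ⇒ [78]
  MvoIII GCGCAA/0: at [61] ⇒ [61]
  FykI GAGTCAC/0: at [27] ⇒ [27]

Pooled cuts: [17, 27, 41, 51, 61, 78, 92, 105]

Fragments:
  [0,17): 17 bp
  [17,27): 10 bp
  [27,41): 14 bp
  [41,51): 10 bp
  [51,61): 10 bp
  [61,78): 17 bp
  [78,92): 14 bp
  [92,105): 13 bp
  [105,113): 8 bp

[8,10,10,10,13,14,14,17,17]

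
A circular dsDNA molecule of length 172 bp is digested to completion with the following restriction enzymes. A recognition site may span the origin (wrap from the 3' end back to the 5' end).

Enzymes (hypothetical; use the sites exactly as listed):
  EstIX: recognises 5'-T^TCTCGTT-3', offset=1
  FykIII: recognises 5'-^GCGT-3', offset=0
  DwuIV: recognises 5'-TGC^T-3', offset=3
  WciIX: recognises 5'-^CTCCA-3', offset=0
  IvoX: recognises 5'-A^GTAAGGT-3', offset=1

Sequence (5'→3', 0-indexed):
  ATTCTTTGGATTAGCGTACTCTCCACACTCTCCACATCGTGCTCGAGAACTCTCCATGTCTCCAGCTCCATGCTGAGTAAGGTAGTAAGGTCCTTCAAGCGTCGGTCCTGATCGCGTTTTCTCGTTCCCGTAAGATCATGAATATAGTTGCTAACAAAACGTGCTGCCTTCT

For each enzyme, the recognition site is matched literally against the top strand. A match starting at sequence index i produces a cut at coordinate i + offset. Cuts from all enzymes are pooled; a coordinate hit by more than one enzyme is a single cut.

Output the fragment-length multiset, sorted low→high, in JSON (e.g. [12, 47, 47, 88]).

Scan for sites:
  EstIX TTCTCGTT/1: at [118] ⇒ [119]
  FykIII GCGT/0: at [13, 98, 113] ⇒ [13, 98, 113]
  DwuIV TGCT/3: at [39, 70, 148, 161] ⇒ [42, 73, 151, 164]
  WciIX CTCCA/0: at [20, 29, 51, 59, 65] ⇒ [20, 29, 51, 59, 65]
  IvoX AGTAAGGT/1: at [75, 83] ⇒ [76, 84]

All cut coordinates (distinct, sorted): [13, 20, 29, 42, 51, 59, 65, 73, 76, 84, 98, 113, 119, 151, 164]

Fragment lengths:
  13→20: 7 bp
  20→29: 9 bp
  29→42: 13 bp
  42→51: 9 bp
  51→59: 8 bp
  59→65: 6 bp
  65→73: 8 bp
  73→76: 3 bp
  76→84: 8 bp
  84→98: 14 bp
  98→113: 15 bp
  113→119: 6 bp
  119→151: 32 bp
  151→164: 13 bp
  164→13 (wrap): 172-164+13 = 21 bp

[3,6,6,7,8,8,8,9,9,13,13,14,15,21,32]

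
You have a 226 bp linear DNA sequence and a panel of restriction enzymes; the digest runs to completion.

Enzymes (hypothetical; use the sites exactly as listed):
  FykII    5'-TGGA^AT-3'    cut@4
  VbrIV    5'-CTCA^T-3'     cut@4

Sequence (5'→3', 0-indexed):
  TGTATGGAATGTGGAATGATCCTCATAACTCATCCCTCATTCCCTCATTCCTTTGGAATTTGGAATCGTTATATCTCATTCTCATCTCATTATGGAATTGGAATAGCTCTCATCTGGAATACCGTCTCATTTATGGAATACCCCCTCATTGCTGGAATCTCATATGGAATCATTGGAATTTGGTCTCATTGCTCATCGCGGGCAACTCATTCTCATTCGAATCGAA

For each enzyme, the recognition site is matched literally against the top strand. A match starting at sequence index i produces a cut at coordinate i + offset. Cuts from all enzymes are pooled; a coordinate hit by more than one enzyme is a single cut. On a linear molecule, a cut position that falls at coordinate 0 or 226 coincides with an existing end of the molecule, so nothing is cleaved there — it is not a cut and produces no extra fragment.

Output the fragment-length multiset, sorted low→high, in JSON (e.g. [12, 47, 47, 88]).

Per-enzyme occurrences:
  FykII (TGGAAT, off=4): starts [4, 11, 53, 60, 92, 98, 114, 133, 152, 164, 173] → cuts [8, 15, 57, 64, 96, 102, 118, 137, 156, 168, 177]
  VbrIV (CTCAT, off=4): starts [21, 28, 35, 43, 74, 80, 85, 108, 125, 144, 158, 184, 191, 205, 211] → cuts [25, 32, 39, 47, 78, 84, 89, 112, 129, 148, 162, 188, 195, 209, 215]

All cut coordinates (distinct, sorted): [8, 15, 25, 32, 39, 47, 57, 64, 78, 84, 89, 96, 102, 112, 118, 129, 137, 148, 156, 162, 168, 177, 188, 195, 209, 215]

Fragments:
  [0,8): 8 bp
  [8,15): 7 bp
  [15,25): 10 bp
  [25,32): 7 bp
  [32,39): 7 bp
  [39,47): 8 bp
  [47,57): 10 bp
  [57,64): 7 bp
  [64,78): 14 bp
  [78,84): 6 bp
  [84,89): 5 bp
  [89,96): 7 bp
  [96,102): 6 bp
  [102,112): 10 bp
  [112,118): 6 bp
  [118,129): 11 bp
  [129,137): 8 bp
  [137,148): 11 bp
  [148,156): 8 bp
  [156,162): 6 bp
  [162,168): 6 bp
  [168,177): 9 bp
  [177,188): 11 bp
  [188,195): 7 bp
  [195,209): 14 bp
  [209,215): 6 bp
  [215,226): 11 bp

[5,6,6,6,6,6,6,7,7,7,7,7,7,8,8,8,8,9,10,10,10,11,11,11,11,14,14]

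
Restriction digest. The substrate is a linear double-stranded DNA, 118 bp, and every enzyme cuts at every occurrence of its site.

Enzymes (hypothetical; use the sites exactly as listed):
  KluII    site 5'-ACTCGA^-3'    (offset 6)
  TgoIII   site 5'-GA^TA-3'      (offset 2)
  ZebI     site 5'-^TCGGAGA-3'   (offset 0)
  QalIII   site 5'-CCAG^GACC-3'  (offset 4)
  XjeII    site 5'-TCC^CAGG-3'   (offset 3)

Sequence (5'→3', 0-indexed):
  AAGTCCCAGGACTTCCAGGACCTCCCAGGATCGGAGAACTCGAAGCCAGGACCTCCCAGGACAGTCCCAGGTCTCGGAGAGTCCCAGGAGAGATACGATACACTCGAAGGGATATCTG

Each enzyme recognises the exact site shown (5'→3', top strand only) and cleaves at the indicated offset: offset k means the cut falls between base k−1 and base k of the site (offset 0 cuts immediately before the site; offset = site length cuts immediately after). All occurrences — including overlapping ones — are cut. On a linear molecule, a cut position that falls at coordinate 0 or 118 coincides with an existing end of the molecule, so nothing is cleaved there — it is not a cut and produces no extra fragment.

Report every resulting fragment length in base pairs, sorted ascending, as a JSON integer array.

[5,5,5,6,6,6,6,7,7,9,9,11,11,12,13]

Per-enzyme occurrences:
  KluII (ACTCGA, off=6): starts [37, 101] → cuts [43, 107]
  TgoIII (GATA, off=2): starts [91, 96, 110] → cuts [93, 98, 112]
  ZebI (TCGGAGA, off=0): starts [30, 73] → cuts [30, 73]
  QalIII (CCAGGACC, off=4): starts [14, 45] → cuts [18, 49]
  XjeII (TCCCAGG, off=3): starts [3, 22, 53, 64, 81] → cuts [6, 25, 56, 67, 84]

Pooled cuts: [6, 18, 25, 30, 43, 49, 56, 67, 73, 84, 93, 98, 107, 112]

Fragment lengths:
  [0,6): 6 bp
  [6,18): 12 bp
  [18,25): 7 bp
  [25,30): 5 bp
  [30,43): 13 bp
  [43,49): 6 bp
  [49,56): 7 bp
  [56,67): 11 bp
  [67,73): 6 bp
  [73,84): 11 bp
  [84,93): 9 bp
  [93,98): 5 bp
  [98,107): 9 bp
  [107,112): 5 bp
  [112,118): 6 bp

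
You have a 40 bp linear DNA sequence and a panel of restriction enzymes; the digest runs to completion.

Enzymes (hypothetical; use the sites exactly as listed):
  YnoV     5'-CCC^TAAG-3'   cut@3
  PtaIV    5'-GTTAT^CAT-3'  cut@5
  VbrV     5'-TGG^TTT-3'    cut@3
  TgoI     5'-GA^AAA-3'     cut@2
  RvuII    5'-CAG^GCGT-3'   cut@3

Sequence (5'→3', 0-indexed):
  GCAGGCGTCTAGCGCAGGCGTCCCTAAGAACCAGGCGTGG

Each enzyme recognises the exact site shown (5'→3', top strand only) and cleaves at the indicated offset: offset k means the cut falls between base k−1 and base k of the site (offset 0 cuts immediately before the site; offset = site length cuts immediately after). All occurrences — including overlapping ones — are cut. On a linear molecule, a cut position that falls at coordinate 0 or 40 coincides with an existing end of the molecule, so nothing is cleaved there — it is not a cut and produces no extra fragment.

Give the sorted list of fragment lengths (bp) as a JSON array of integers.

[4,6,7,10,13]

Per-enzyme occurrences:
  YnoV (CCCTAAG, off=3): starts [21] → cuts [24]
  PtaIV (GTTATCAT, off=5): no sites
  VbrV (TGGTTT, off=3): no sites
  TgoI (GAAAA, off=2): no sites
  RvuII (CAGGCGT, off=3): starts [1, 14, 31] → cuts [4, 17, 34]

Pooled cuts: [4, 17, 24, 34]

Fragment lengths:
  [0,4): 4 bp
  [4,17): 13 bp
  [17,24): 7 bp
  [24,34): 10 bp
  [34,40): 6 bp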